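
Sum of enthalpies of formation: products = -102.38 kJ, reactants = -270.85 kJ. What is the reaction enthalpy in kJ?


dH_rxn = sum(dH_f products) - sum(dH_f reactants)
dH_rxn = -102.38 - (-270.85)
dH_rxn = 168.47 kJ:

168.47 kJ


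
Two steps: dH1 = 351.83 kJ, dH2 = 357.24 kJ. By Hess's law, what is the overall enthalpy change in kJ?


Hess's law: enthalpy is a state function, so add the step enthalpies.
dH_total = dH1 + dH2 = 351.83 + (357.24)
dH_total = 709.07 kJ:

709.07 kJ


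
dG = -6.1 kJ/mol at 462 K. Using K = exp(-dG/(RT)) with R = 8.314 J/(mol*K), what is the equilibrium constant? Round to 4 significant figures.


dG is in kJ/mol; multiply by 1000 to match R in J/(mol*K).
RT = 8.314 * 462 = 3841.068 J/mol
exponent = -dG*1000 / (RT) = -(-6.1*1000) / 3841.068 = 1.58809998
K = exp(1.58809998)
K = 4.8944406, rounded to 4 significant figures:

4.894


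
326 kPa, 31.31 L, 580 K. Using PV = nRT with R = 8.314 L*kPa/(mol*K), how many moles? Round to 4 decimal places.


PV = nRT, solve for n = PV / (RT).
PV = 326 * 31.31 = 10207.06
RT = 8.314 * 580 = 4822.12
n = 10207.06 / 4822.12
n = 2.1167163 mol, rounded to 4 dp:

2.1167 mol


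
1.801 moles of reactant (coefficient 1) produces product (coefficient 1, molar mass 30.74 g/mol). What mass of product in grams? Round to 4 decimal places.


Use the coefficient ratio to convert reactant moles to product moles, then multiply by the product's molar mass.
moles_P = moles_R * (coeff_P / coeff_R) = 1.801 * (1/1) = 1.801
mass_P = moles_P * M_P = 1.801 * 30.74
mass_P = 55.36274 g, rounded to 4 dp:

55.3627 g


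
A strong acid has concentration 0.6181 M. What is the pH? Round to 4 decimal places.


A strong acid dissociates completely, so [H+] equals the given concentration.
pH = -log10([H+]) = -log10(0.6181)
pH = 0.20894126, rounded to 4 dp:

0.2089


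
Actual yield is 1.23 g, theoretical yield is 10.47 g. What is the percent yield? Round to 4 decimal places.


% yield = 100 * actual / theoretical
% yield = 100 * 1.23 / 10.47
% yield = 11.747851 %, rounded to 4 dp:

11.7479 %


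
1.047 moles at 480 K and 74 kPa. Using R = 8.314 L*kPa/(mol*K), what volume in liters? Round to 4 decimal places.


PV = nRT, solve for V = nRT / P.
nRT = 1.047 * 8.314 * 480 = 4178.2838
V = 4178.2838 / 74
V = 56.46329459 L, rounded to 4 dp:

56.4633 L


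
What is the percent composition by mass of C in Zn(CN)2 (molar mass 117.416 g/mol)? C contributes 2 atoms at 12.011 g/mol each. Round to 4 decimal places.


pct = 100 * (n_elem * M_elem) / M_total
mass_contribution = 2 * 12.011 = 24.022 g/mol
pct = 100 * 24.022 / 117.416
pct = 20.45888124 %, rounded to 4 dp:

20.4589 %


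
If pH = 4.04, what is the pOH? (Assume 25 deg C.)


At 25 deg C, pH + pOH = 14.
pOH = 14 - pH = 14 - 4.04
pOH = 9.96:

9.96


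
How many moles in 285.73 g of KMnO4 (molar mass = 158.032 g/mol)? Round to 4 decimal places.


n = mass / M
n = 285.73 / 158.032
n = 1.80805153 mol, rounded to 4 dp:

1.8081 mol


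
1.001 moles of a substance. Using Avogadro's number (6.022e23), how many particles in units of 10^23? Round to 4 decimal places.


N = n * NA, then divide by 1e23 for the requested units.
N / 1e23 = n * 6.022
N / 1e23 = 1.001 * 6.022
N / 1e23 = 6.028022, rounded to 4 dp:

6.0280


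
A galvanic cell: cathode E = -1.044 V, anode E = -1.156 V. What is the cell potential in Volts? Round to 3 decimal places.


Standard cell potential: E_cell = E_cathode - E_anode.
E_cell = -1.044 - (-1.156)
E_cell = 0.112 V, rounded to 3 dp:

0.112 V


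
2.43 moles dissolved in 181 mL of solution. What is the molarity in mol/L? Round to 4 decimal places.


Convert volume to liters: V_L = V_mL / 1000.
V_L = 181 / 1000 = 0.181 L
M = n / V_L = 2.43 / 0.181
M = 13.42541436 mol/L, rounded to 4 dp:

13.4254 mol/L


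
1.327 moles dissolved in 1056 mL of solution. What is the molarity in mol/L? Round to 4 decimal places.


Convert volume to liters: V_L = V_mL / 1000.
V_L = 1056 / 1000 = 1.056 L
M = n / V_L = 1.327 / 1.056
M = 1.25662879 mol/L, rounded to 4 dp:

1.2566 mol/L


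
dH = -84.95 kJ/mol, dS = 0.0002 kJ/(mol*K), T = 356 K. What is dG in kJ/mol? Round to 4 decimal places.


Gibbs: dG = dH - T*dS (consistent units, dS already in kJ/(mol*K)).
T*dS = 356 * 0.0002 = 0.0712
dG = -84.95 - (0.0712)
dG = -85.0212 kJ/mol, rounded to 4 dp:

-85.0212 kJ/mol


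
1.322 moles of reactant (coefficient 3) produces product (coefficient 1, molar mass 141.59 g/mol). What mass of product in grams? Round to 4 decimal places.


Use the coefficient ratio to convert reactant moles to product moles, then multiply by the product's molar mass.
moles_P = moles_R * (coeff_P / coeff_R) = 1.322 * (1/3) = 0.440667
mass_P = moles_P * M_P = 0.440667 * 141.59
mass_P = 62.39404053 g, rounded to 4 dp:

62.3940 g


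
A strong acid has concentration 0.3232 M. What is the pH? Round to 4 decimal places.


A strong acid dissociates completely, so [H+] equals the given concentration.
pH = -log10([H+]) = -log10(0.3232)
pH = 0.49052865, rounded to 4 dp:

0.4905


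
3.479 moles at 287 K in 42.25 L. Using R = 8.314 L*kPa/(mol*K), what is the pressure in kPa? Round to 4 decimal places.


PV = nRT, solve for P = nRT / V.
nRT = 3.479 * 8.314 * 287 = 8301.3045
P = 8301.3045 / 42.25
P = 196.48057988 kPa, rounded to 4 dp:

196.4806 kPa


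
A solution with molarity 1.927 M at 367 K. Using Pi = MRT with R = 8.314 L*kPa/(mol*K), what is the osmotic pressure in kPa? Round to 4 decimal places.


Osmotic pressure (van't Hoff): Pi = M*R*T.
RT = 8.314 * 367 = 3051.238
Pi = 1.927 * 3051.238
Pi = 5879.735626 kPa, rounded to 4 dp:

5879.7356 kPa


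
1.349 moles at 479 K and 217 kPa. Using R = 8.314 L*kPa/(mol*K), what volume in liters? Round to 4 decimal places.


PV = nRT, solve for V = nRT / P.
nRT = 1.349 * 8.314 * 479 = 5372.2657
V = 5372.2657 / 217
V = 24.75698479 L, rounded to 4 dp:

24.7570 L


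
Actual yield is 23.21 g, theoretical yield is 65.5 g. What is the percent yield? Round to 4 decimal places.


% yield = 100 * actual / theoretical
% yield = 100 * 23.21 / 65.5
% yield = 35.4351145 %, rounded to 4 dp:

35.4351 %


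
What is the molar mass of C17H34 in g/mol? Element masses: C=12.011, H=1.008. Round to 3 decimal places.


M = sum(count * atomic_mass) over atoms.
M = 17*12.011 + 34*1.008
M = 204.187 + 34.272
M = 238.459 g/mol, rounded to 3 dp:

238.459 g/mol


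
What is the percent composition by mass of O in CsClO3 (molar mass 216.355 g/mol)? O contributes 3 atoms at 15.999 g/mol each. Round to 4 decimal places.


pct = 100 * (n_elem * M_elem) / M_total
mass_contribution = 3 * 15.999 = 47.997 g/mol
pct = 100 * 47.997 / 216.355
pct = 22.18437291 %, rounded to 4 dp:

22.1844 %


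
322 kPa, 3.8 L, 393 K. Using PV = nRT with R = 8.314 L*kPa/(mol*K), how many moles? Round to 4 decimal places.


PV = nRT, solve for n = PV / (RT).
PV = 322 * 3.8 = 1223.6
RT = 8.314 * 393 = 3267.402
n = 1223.6 / 3267.402
n = 0.37448713 mol, rounded to 4 dp:

0.3745 mol


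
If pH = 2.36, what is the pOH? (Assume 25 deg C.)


At 25 deg C, pH + pOH = 14.
pOH = 14 - pH = 14 - 2.36
pOH = 11.64:

11.64


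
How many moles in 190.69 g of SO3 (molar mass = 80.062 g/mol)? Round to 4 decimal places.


n = mass / M
n = 190.69 / 80.062
n = 2.38177912 mol, rounded to 4 dp:

2.3818 mol


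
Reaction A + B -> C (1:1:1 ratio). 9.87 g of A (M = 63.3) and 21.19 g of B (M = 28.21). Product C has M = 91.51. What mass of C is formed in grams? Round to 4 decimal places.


Find moles of each reactant; the smaller value is the limiting reagent in a 1:1:1 reaction, so moles_C equals moles of the limiter.
n_A = mass_A / M_A = 9.87 / 63.3 = 0.155924 mol
n_B = mass_B / M_B = 21.19 / 28.21 = 0.751152 mol
Limiting reagent: A (smaller), n_limiting = 0.155924 mol
mass_C = n_limiting * M_C = 0.155924 * 91.51
mass_C = 14.26860524 g, rounded to 4 dp:

14.2686 g


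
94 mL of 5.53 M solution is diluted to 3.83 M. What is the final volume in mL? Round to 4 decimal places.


Dilution: M1*V1 = M2*V2, solve for V2.
V2 = M1*V1 / M2
V2 = 5.53 * 94 / 3.83
V2 = 519.82 / 3.83
V2 = 135.7232376 mL, rounded to 4 dp:

135.7232 mL


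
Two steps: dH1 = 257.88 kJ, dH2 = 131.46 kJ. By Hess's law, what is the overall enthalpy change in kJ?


Hess's law: enthalpy is a state function, so add the step enthalpies.
dH_total = dH1 + dH2 = 257.88 + (131.46)
dH_total = 389.34 kJ:

389.34 kJ


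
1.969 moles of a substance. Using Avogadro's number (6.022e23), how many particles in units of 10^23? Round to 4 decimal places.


N = n * NA, then divide by 1e23 for the requested units.
N / 1e23 = n * 6.022
N / 1e23 = 1.969 * 6.022
N / 1e23 = 11.857318, rounded to 4 dp:

11.8573


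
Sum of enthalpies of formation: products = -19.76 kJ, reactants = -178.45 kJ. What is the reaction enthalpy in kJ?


dH_rxn = sum(dH_f products) - sum(dH_f reactants)
dH_rxn = -19.76 - (-178.45)
dH_rxn = 158.69 kJ:

158.69 kJ


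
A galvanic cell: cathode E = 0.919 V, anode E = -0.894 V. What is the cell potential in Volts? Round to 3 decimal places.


Standard cell potential: E_cell = E_cathode - E_anode.
E_cell = 0.919 - (-0.894)
E_cell = 1.813 V, rounded to 3 dp:

1.813 V


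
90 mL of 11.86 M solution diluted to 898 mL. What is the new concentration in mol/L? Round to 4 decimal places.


Dilution: M1*V1 = M2*V2, solve for M2.
M2 = M1*V1 / V2
M2 = 11.86 * 90 / 898
M2 = 1067.4 / 898
M2 = 1.18864143 mol/L, rounded to 4 dp:

1.1886 mol/L


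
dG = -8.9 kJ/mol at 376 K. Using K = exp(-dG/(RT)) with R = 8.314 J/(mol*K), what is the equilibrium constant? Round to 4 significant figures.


dG is in kJ/mol; multiply by 1000 to match R in J/(mol*K).
RT = 8.314 * 376 = 3126.064 J/mol
exponent = -dG*1000 / (RT) = -(-8.9*1000) / 3126.064 = 2.84703064
K = exp(2.84703064)
K = 17.236524, rounded to 4 significant figures:

17.24


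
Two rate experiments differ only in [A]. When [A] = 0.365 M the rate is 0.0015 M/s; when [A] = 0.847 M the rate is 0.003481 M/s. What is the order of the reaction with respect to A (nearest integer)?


Rate is proportional to [A]^n, so rate2/rate1 = ([A]2/[A]1)^n. Take logs to solve for n.
rate2/rate1 = 0.003481 / 0.0015 = 2.3207
[A]2/[A]1 = 0.847 / 0.365 = 2.3205
n = ln(2.3207) / ln(2.3205) = 1.0
Nearest integer order:

1


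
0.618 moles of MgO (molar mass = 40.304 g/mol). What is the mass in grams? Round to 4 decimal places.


mass = n * M
mass = 0.618 * 40.304
mass = 24.907872 g, rounded to 4 dp:

24.9079 g


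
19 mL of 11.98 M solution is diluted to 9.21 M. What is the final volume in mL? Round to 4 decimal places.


Dilution: M1*V1 = M2*V2, solve for V2.
V2 = M1*V1 / M2
V2 = 11.98 * 19 / 9.21
V2 = 227.62 / 9.21
V2 = 24.71444083 mL, rounded to 4 dp:

24.7144 mL


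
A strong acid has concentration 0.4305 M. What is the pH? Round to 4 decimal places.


A strong acid dissociates completely, so [H+] equals the given concentration.
pH = -log10([H+]) = -log10(0.4305)
pH = 0.36602684, rounded to 4 dp:

0.3660


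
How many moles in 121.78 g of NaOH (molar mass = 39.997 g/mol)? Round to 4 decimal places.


n = mass / M
n = 121.78 / 39.997
n = 3.04472835 mol, rounded to 4 dp:

3.0447 mol


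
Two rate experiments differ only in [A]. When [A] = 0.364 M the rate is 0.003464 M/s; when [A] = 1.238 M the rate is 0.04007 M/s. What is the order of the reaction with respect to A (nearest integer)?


Rate is proportional to [A]^n, so rate2/rate1 = ([A]2/[A]1)^n. Take logs to solve for n.
rate2/rate1 = 0.04007 / 0.003464 = 11.5676
[A]2/[A]1 = 1.238 / 0.364 = 3.4011
n = ln(11.5676) / ln(3.4011) = 2.0
Nearest integer order:

2


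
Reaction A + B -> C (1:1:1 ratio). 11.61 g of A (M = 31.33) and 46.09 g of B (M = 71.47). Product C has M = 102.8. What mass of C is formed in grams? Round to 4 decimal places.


Find moles of each reactant; the smaller value is the limiting reagent in a 1:1:1 reaction, so moles_C equals moles of the limiter.
n_A = mass_A / M_A = 11.61 / 31.33 = 0.370571 mol
n_B = mass_B / M_B = 46.09 / 71.47 = 0.644886 mol
Limiting reagent: A (smaller), n_limiting = 0.370571 mol
mass_C = n_limiting * M_C = 0.370571 * 102.8
mass_C = 38.0946988 g, rounded to 4 dp:

38.0947 g


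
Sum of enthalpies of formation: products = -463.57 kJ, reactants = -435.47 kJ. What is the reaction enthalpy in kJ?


dH_rxn = sum(dH_f products) - sum(dH_f reactants)
dH_rxn = -463.57 - (-435.47)
dH_rxn = -28.1 kJ:

-28.10 kJ


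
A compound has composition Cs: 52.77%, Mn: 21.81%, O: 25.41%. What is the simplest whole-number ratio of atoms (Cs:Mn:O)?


Assume 100 g of compound, divide each mass% by atomic mass to get moles, then normalize by the smallest to get a raw atom ratio.
Moles per 100 g: Cs: 52.77/132.905 = 0.3971, Mn: 21.81/54.938 = 0.397, O: 25.41/15.999 = 1.5882
Raw ratio (divide by min = 0.397): Cs: 1.0, Mn: 1.0, O: 4.001
Multiply by 1 to clear fractions: Cs: 1.0 ~= 1, Mn: 1.0 ~= 1, O: 4.001 ~= 4
Reduce by GCD to get the simplest whole-number ratio:

1:1:4


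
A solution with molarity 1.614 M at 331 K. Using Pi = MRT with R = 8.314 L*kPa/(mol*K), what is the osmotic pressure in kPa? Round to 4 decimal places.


Osmotic pressure (van't Hoff): Pi = M*R*T.
RT = 8.314 * 331 = 2751.934
Pi = 1.614 * 2751.934
Pi = 4441.621476 kPa, rounded to 4 dp:

4441.6215 kPa


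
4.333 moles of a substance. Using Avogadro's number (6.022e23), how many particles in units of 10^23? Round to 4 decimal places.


N = n * NA, then divide by 1e23 for the requested units.
N / 1e23 = n * 6.022
N / 1e23 = 4.333 * 6.022
N / 1e23 = 26.093326, rounded to 4 dp:

26.0933


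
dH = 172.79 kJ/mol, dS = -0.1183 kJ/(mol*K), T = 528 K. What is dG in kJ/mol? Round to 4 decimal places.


Gibbs: dG = dH - T*dS (consistent units, dS already in kJ/(mol*K)).
T*dS = 528 * -0.1183 = -62.4624
dG = 172.79 - (-62.4624)
dG = 235.2524 kJ/mol, rounded to 4 dp:

235.2524 kJ/mol


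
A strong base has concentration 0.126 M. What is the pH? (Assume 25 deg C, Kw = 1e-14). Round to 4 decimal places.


A strong base dissociates completely, so [OH-] equals the given concentration.
pOH = -log10([OH-]) = -log10(0.126) = 0.899629
pH = 14 - pOH = 14 - 0.899629
pH = 13.100371, rounded to 4 dp:

13.1004


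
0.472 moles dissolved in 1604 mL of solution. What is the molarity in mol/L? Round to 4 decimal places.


Convert volume to liters: V_L = V_mL / 1000.
V_L = 1604 / 1000 = 1.604 L
M = n / V_L = 0.472 / 1.604
M = 0.29426434 mol/L, rounded to 4 dp:

0.2943 mol/L


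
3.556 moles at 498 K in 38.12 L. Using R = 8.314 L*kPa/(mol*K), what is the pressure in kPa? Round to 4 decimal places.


PV = nRT, solve for P = nRT / V.
nRT = 3.556 * 8.314 * 498 = 14723.1628
P = 14723.1628 / 38.12
P = 386.23197272 kPa, rounded to 4 dp:

386.2320 kPa


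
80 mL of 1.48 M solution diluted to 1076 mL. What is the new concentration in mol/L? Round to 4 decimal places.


Dilution: M1*V1 = M2*V2, solve for M2.
M2 = M1*V1 / V2
M2 = 1.48 * 80 / 1076
M2 = 118.4 / 1076
M2 = 0.11003717 mol/L, rounded to 4 dp:

0.1100 mol/L


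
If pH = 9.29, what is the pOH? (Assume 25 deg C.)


At 25 deg C, pH + pOH = 14.
pOH = 14 - pH = 14 - 9.29
pOH = 4.71:

4.71


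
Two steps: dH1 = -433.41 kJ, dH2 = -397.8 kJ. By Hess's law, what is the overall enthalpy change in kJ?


Hess's law: enthalpy is a state function, so add the step enthalpies.
dH_total = dH1 + dH2 = -433.41 + (-397.8)
dH_total = -831.21 kJ:

-831.21 kJ


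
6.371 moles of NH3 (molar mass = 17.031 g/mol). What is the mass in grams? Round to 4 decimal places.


mass = n * M
mass = 6.371 * 17.031
mass = 108.504501 g, rounded to 4 dp:

108.5045 g


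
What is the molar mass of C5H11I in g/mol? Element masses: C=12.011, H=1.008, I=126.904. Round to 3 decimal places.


M = sum(count * atomic_mass) over atoms.
M = 5*12.011 + 11*1.008 + 1*126.904
M = 60.055 + 11.088 + 126.904
M = 198.047 g/mol, rounded to 3 dp:

198.047 g/mol


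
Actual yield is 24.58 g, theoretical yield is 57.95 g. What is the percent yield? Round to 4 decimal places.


% yield = 100 * actual / theoretical
% yield = 100 * 24.58 / 57.95
% yield = 42.41587575 %, rounded to 4 dp:

42.4159 %


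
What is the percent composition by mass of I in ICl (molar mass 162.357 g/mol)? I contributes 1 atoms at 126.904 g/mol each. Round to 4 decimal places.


pct = 100 * (n_elem * M_elem) / M_total
mass_contribution = 1 * 126.904 = 126.904 g/mol
pct = 100 * 126.904 / 162.357
pct = 78.16355316 %, rounded to 4 dp:

78.1636 %


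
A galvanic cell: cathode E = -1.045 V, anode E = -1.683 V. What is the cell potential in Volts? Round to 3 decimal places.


Standard cell potential: E_cell = E_cathode - E_anode.
E_cell = -1.045 - (-1.683)
E_cell = 0.638 V, rounded to 3 dp:

0.638 V


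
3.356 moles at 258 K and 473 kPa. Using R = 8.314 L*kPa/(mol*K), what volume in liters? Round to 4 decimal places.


PV = nRT, solve for V = nRT / P.
nRT = 3.356 * 8.314 * 258 = 7198.6603
V = 7198.6603 / 473
V = 15.21915497 L, rounded to 4 dp:

15.2192 L


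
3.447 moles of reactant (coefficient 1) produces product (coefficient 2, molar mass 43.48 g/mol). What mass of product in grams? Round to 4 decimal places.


Use the coefficient ratio to convert reactant moles to product moles, then multiply by the product's molar mass.
moles_P = moles_R * (coeff_P / coeff_R) = 3.447 * (2/1) = 6.894
mass_P = moles_P * M_P = 6.894 * 43.48
mass_P = 299.75112 g, rounded to 4 dp:

299.7511 g


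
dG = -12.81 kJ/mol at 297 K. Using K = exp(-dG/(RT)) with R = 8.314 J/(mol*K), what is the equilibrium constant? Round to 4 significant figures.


dG is in kJ/mol; multiply by 1000 to match R in J/(mol*K).
RT = 8.314 * 297 = 2469.258 J/mol
exponent = -dG*1000 / (RT) = -(-12.81*1000) / 2469.258 = 5.18779326
K = exp(5.18779326)
K = 179.07295, rounded to 4 significant figures:

179.1


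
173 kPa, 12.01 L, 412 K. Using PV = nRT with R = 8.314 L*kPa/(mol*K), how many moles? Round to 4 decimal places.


PV = nRT, solve for n = PV / (RT).
PV = 173 * 12.01 = 2077.73
RT = 8.314 * 412 = 3425.368
n = 2077.73 / 3425.368
n = 0.60657132 mol, rounded to 4 dp:

0.6066 mol


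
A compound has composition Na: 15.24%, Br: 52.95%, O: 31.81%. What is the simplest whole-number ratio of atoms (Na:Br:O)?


Assume 100 g of compound, divide each mass% by atomic mass to get moles, then normalize by the smallest to get a raw atom ratio.
Moles per 100 g: Na: 15.24/22.99 = 0.6629, Br: 52.95/79.904 = 0.6627, O: 31.81/15.999 = 1.9882
Raw ratio (divide by min = 0.6627): Na: 1.0, Br: 1.0, O: 3.0
Multiply by 1 to clear fractions: Na: 1.0 ~= 1, Br: 1.0 ~= 1, O: 3.0 ~= 3
Reduce by GCD to get the simplest whole-number ratio:

1:1:3


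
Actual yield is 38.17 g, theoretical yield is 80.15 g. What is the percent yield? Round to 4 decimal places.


% yield = 100 * actual / theoretical
% yield = 100 * 38.17 / 80.15
% yield = 47.62320649 %, rounded to 4 dp:

47.6232 %


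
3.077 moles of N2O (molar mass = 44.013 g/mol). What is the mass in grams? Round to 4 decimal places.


mass = n * M
mass = 3.077 * 44.013
mass = 135.428001 g, rounded to 4 dp:

135.4280 g


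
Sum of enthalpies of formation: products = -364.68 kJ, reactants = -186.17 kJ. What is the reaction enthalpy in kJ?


dH_rxn = sum(dH_f products) - sum(dH_f reactants)
dH_rxn = -364.68 - (-186.17)
dH_rxn = -178.51 kJ:

-178.51 kJ


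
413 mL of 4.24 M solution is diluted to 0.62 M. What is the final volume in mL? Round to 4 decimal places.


Dilution: M1*V1 = M2*V2, solve for V2.
V2 = M1*V1 / M2
V2 = 4.24 * 413 / 0.62
V2 = 1751.12 / 0.62
V2 = 2824.38709677 mL, rounded to 4 dp:

2824.3871 mL


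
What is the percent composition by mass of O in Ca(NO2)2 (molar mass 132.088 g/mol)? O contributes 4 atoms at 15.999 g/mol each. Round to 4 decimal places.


pct = 100 * (n_elem * M_elem) / M_total
mass_contribution = 4 * 15.999 = 63.996 g/mol
pct = 100 * 63.996 / 132.088
pct = 48.4495185 %, rounded to 4 dp:

48.4495 %


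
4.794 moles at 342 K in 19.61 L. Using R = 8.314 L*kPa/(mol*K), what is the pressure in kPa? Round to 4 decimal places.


PV = nRT, solve for P = nRT / V.
nRT = 4.794 * 8.314 * 342 = 13631.2021
P = 13631.2021 / 19.61
P = 695.11484447 kPa, rounded to 4 dp:

695.1148 kPa


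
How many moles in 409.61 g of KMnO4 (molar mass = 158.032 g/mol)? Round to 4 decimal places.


n = mass / M
n = 409.61 / 158.032
n = 2.5919434 mol, rounded to 4 dp:

2.5919 mol


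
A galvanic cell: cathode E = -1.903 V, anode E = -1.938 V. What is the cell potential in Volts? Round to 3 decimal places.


Standard cell potential: E_cell = E_cathode - E_anode.
E_cell = -1.903 - (-1.938)
E_cell = 0.035 V, rounded to 3 dp:

0.035 V


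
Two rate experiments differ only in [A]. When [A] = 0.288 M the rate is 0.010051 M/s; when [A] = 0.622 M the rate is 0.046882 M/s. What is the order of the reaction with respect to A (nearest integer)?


Rate is proportional to [A]^n, so rate2/rate1 = ([A]2/[A]1)^n. Take logs to solve for n.
rate2/rate1 = 0.046882 / 0.010051 = 4.6644
[A]2/[A]1 = 0.622 / 0.288 = 2.1597
n = ln(4.6644) / ln(2.1597) = 2.0
Nearest integer order:

2


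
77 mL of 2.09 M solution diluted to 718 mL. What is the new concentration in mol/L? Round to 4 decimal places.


Dilution: M1*V1 = M2*V2, solve for M2.
M2 = M1*V1 / V2
M2 = 2.09 * 77 / 718
M2 = 160.93 / 718
M2 = 0.22413649 mol/L, rounded to 4 dp:

0.2241 mol/L


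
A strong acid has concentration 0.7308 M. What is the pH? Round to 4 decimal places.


A strong acid dissociates completely, so [H+] equals the given concentration.
pH = -log10([H+]) = -log10(0.7308)
pH = 0.13620146, rounded to 4 dp:

0.1362


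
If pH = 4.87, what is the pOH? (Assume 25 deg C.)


At 25 deg C, pH + pOH = 14.
pOH = 14 - pH = 14 - 4.87
pOH = 9.13:

9.13


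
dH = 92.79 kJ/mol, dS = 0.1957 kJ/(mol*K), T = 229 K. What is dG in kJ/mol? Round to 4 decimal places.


Gibbs: dG = dH - T*dS (consistent units, dS already in kJ/(mol*K)).
T*dS = 229 * 0.1957 = 44.8153
dG = 92.79 - (44.8153)
dG = 47.9747 kJ/mol, rounded to 4 dp:

47.9747 kJ/mol


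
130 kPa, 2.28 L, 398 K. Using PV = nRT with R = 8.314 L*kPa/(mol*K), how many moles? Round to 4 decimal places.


PV = nRT, solve for n = PV / (RT).
PV = 130 * 2.28 = 296.4
RT = 8.314 * 398 = 3308.972
n = 296.4 / 3308.972
n = 0.08957465 mol, rounded to 4 dp:

0.0896 mol


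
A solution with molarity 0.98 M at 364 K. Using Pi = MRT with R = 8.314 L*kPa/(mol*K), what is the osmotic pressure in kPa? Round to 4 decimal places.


Osmotic pressure (van't Hoff): Pi = M*R*T.
RT = 8.314 * 364 = 3026.296
Pi = 0.98 * 3026.296
Pi = 2965.77008 kPa, rounded to 4 dp:

2965.7701 kPa


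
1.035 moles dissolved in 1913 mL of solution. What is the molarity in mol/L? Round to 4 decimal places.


Convert volume to liters: V_L = V_mL / 1000.
V_L = 1913 / 1000 = 1.913 L
M = n / V_L = 1.035 / 1.913
M = 0.54103502 mol/L, rounded to 4 dp:

0.5410 mol/L


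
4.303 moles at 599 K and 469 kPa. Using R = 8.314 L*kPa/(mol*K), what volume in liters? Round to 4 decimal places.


PV = nRT, solve for V = nRT / P.
nRT = 4.303 * 8.314 * 599 = 21429.3101
V = 21429.3101 / 469
V = 45.69149275 L, rounded to 4 dp:

45.6915 L


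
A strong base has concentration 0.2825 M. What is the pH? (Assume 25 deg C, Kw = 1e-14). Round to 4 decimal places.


A strong base dissociates completely, so [OH-] equals the given concentration.
pOH = -log10([OH-]) = -log10(0.2825) = 0.548982
pH = 14 - pOH = 14 - 0.548982
pH = 13.451018, rounded to 4 dp:

13.4510


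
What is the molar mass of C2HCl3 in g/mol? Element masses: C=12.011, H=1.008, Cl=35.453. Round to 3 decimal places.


M = sum(count * atomic_mass) over atoms.
M = 2*12.011 + 1*1.008 + 3*35.453
M = 24.022 + 1.008 + 106.359
M = 131.389 g/mol, rounded to 3 dp:

131.389 g/mol


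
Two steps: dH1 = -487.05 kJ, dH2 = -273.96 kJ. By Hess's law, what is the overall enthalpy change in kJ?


Hess's law: enthalpy is a state function, so add the step enthalpies.
dH_total = dH1 + dH2 = -487.05 + (-273.96)
dH_total = -761.01 kJ:

-761.01 kJ


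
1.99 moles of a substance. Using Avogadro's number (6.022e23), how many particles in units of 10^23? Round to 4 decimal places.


N = n * NA, then divide by 1e23 for the requested units.
N / 1e23 = n * 6.022
N / 1e23 = 1.99 * 6.022
N / 1e23 = 11.98378, rounded to 4 dp:

11.9838


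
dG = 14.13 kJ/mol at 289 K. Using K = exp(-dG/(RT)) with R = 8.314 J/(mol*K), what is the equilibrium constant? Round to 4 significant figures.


dG is in kJ/mol; multiply by 1000 to match R in J/(mol*K).
RT = 8.314 * 289 = 2402.746 J/mol
exponent = -dG*1000 / (RT) = -(14.13*1000) / 2402.746 = -5.88077142
K = exp(-5.88077142)
K = 0.0027926302, rounded to 4 significant figures:

0.002793


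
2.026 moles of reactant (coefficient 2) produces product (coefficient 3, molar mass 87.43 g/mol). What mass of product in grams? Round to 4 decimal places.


Use the coefficient ratio to convert reactant moles to product moles, then multiply by the product's molar mass.
moles_P = moles_R * (coeff_P / coeff_R) = 2.026 * (3/2) = 3.039
mass_P = moles_P * M_P = 3.039 * 87.43
mass_P = 265.69977 g, rounded to 4 dp:

265.6998 g


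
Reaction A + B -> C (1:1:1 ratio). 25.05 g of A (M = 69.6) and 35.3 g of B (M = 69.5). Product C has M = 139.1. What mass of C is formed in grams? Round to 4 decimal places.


Find moles of each reactant; the smaller value is the limiting reagent in a 1:1:1 reaction, so moles_C equals moles of the limiter.
n_A = mass_A / M_A = 25.05 / 69.6 = 0.359914 mol
n_B = mass_B / M_B = 35.3 / 69.5 = 0.507914 mol
Limiting reagent: A (smaller), n_limiting = 0.359914 mol
mass_C = n_limiting * M_C = 0.359914 * 139.1
mass_C = 50.0640374 g, rounded to 4 dp:

50.0640 g


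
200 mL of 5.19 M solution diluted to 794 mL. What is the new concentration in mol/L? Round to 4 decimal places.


Dilution: M1*V1 = M2*V2, solve for M2.
M2 = M1*V1 / V2
M2 = 5.19 * 200 / 794
M2 = 1038.0 / 794
M2 = 1.30730479 mol/L, rounded to 4 dp:

1.3073 mol/L


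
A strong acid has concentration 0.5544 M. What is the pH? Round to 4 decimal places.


A strong acid dissociates completely, so [H+] equals the given concentration.
pH = -log10([H+]) = -log10(0.5544)
pH = 0.25617678, rounded to 4 dp:

0.2562


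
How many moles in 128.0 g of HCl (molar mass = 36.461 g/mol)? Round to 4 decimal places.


n = mass / M
n = 128.0 / 36.461
n = 3.51060037 mol, rounded to 4 dp:

3.5106 mol


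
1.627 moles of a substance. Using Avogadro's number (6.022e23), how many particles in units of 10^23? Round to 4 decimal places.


N = n * NA, then divide by 1e23 for the requested units.
N / 1e23 = n * 6.022
N / 1e23 = 1.627 * 6.022
N / 1e23 = 9.797794, rounded to 4 dp:

9.7978


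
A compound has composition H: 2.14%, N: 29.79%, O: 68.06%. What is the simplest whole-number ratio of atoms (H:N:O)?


Assume 100 g of compound, divide each mass% by atomic mass to get moles, then normalize by the smallest to get a raw atom ratio.
Moles per 100 g: H: 2.14/1.008 = 2.123, N: 29.79/14.007 = 2.1268, O: 68.06/15.999 = 4.254
Raw ratio (divide by min = 2.123): H: 1.0, N: 1.002, O: 2.004
Multiply by 1 to clear fractions: H: 1.0 ~= 1, N: 1.002 ~= 1, O: 2.004 ~= 2
Reduce by GCD to get the simplest whole-number ratio:

1:1:2


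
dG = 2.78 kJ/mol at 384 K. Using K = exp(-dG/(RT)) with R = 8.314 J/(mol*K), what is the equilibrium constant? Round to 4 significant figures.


dG is in kJ/mol; multiply by 1000 to match R in J/(mol*K).
RT = 8.314 * 384 = 3192.576 J/mol
exponent = -dG*1000 / (RT) = -(2.78*1000) / 3192.576 = -0.87077019
K = exp(-0.87077019)
K = 0.418629, rounded to 4 significant figures:

0.4186


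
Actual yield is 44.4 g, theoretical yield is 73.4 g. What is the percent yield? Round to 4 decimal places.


% yield = 100 * actual / theoretical
% yield = 100 * 44.4 / 73.4
% yield = 60.49046322 %, rounded to 4 dp:

60.4905 %


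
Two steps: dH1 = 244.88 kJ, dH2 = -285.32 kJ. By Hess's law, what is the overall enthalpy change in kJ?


Hess's law: enthalpy is a state function, so add the step enthalpies.
dH_total = dH1 + dH2 = 244.88 + (-285.32)
dH_total = -40.44 kJ:

-40.44 kJ


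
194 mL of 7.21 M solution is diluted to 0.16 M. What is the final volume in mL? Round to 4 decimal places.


Dilution: M1*V1 = M2*V2, solve for V2.
V2 = M1*V1 / M2
V2 = 7.21 * 194 / 0.16
V2 = 1398.74 / 0.16
V2 = 8742.125 mL, rounded to 4 dp:

8742.1250 mL


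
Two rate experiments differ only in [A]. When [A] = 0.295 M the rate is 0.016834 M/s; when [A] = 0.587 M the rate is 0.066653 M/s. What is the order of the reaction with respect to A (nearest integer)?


Rate is proportional to [A]^n, so rate2/rate1 = ([A]2/[A]1)^n. Take logs to solve for n.
rate2/rate1 = 0.066653 / 0.016834 = 3.9594
[A]2/[A]1 = 0.587 / 0.295 = 1.9898
n = ln(3.9594) / ln(1.9898) = 2.0
Nearest integer order:

2


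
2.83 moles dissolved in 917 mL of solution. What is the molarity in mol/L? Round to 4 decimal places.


Convert volume to liters: V_L = V_mL / 1000.
V_L = 917 / 1000 = 0.917 L
M = n / V_L = 2.83 / 0.917
M = 3.08615049 mol/L, rounded to 4 dp:

3.0862 mol/L


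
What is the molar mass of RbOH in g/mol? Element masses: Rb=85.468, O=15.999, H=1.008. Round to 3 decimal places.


M = sum(count * atomic_mass) over atoms.
M = 1*85.468 + 1*15.999 + 1*1.008
M = 85.468 + 15.999 + 1.008
M = 102.475 g/mol, rounded to 3 dp:

102.475 g/mol


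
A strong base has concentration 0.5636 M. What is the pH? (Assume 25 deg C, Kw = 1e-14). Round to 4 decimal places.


A strong base dissociates completely, so [OH-] equals the given concentration.
pOH = -log10([OH-]) = -log10(0.5636) = 0.249029
pH = 14 - pOH = 14 - 0.249029
pH = 13.750971, rounded to 4 dp:

13.7510


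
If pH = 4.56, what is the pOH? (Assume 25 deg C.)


At 25 deg C, pH + pOH = 14.
pOH = 14 - pH = 14 - 4.56
pOH = 9.44:

9.44


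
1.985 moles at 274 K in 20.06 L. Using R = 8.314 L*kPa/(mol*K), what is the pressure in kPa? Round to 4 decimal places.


PV = nRT, solve for P = nRT / V.
nRT = 1.985 * 8.314 * 274 = 4521.9015
P = 4521.9015 / 20.06
P = 225.41881854 kPa, rounded to 4 dp:

225.4188 kPa


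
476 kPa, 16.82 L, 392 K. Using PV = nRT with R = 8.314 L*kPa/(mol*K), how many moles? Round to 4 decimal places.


PV = nRT, solve for n = PV / (RT).
PV = 476 * 16.82 = 8006.32
RT = 8.314 * 392 = 3259.088
n = 8006.32 / 3259.088
n = 2.45661363 mol, rounded to 4 dp:

2.4566 mol


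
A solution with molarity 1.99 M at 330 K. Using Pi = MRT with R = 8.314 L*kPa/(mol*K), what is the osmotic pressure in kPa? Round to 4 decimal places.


Osmotic pressure (van't Hoff): Pi = M*R*T.
RT = 8.314 * 330 = 2743.62
Pi = 1.99 * 2743.62
Pi = 5459.8038 kPa, rounded to 4 dp:

5459.8038 kPa


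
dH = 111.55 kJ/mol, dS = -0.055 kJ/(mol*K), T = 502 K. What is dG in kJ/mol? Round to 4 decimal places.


Gibbs: dG = dH - T*dS (consistent units, dS already in kJ/(mol*K)).
T*dS = 502 * -0.055 = -27.61
dG = 111.55 - (-27.61)
dG = 139.16 kJ/mol, rounded to 4 dp:

139.1600 kJ/mol


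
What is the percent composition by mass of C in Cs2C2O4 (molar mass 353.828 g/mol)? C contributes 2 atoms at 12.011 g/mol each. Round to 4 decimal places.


pct = 100 * (n_elem * M_elem) / M_total
mass_contribution = 2 * 12.011 = 24.022 g/mol
pct = 100 * 24.022 / 353.828
pct = 6.7891744 %, rounded to 4 dp:

6.7892 %


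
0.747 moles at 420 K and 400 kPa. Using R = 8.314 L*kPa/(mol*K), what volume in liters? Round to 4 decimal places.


PV = nRT, solve for V = nRT / P.
nRT = 0.747 * 8.314 * 420 = 2608.4344
V = 2608.4344 / 400
V = 6.521086 L, rounded to 4 dp:

6.5211 L


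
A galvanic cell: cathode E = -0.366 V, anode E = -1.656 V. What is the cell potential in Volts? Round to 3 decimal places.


Standard cell potential: E_cell = E_cathode - E_anode.
E_cell = -0.366 - (-1.656)
E_cell = 1.29 V, rounded to 3 dp:

1.290 V


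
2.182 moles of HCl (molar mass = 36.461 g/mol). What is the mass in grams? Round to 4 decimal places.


mass = n * M
mass = 2.182 * 36.461
mass = 79.557902 g, rounded to 4 dp:

79.5579 g


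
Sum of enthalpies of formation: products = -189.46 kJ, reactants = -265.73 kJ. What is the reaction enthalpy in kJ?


dH_rxn = sum(dH_f products) - sum(dH_f reactants)
dH_rxn = -189.46 - (-265.73)
dH_rxn = 76.27 kJ:

76.27 kJ


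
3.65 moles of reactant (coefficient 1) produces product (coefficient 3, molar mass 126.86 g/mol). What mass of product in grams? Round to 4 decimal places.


Use the coefficient ratio to convert reactant moles to product moles, then multiply by the product's molar mass.
moles_P = moles_R * (coeff_P / coeff_R) = 3.65 * (3/1) = 10.95
mass_P = moles_P * M_P = 10.95 * 126.86
mass_P = 1389.117 g, rounded to 4 dp:

1389.1170 g


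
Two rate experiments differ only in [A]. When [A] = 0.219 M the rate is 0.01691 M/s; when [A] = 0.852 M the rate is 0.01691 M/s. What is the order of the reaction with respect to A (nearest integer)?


Rate is proportional to [A]^n, so rate2/rate1 = ([A]2/[A]1)^n. Take logs to solve for n.
rate2/rate1 = 0.01691 / 0.01691 = 1.0
[A]2/[A]1 = 0.852 / 0.219 = 3.8904
n = ln(1.0) / ln(3.8904) = 0.0
Nearest integer order:

0


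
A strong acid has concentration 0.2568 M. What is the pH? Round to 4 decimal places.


A strong acid dissociates completely, so [H+] equals the given concentration.
pH = -log10([H+]) = -log10(0.2568)
pH = 0.59040498, rounded to 4 dp:

0.5904


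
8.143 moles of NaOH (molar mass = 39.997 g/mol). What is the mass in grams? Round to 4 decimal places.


mass = n * M
mass = 8.143 * 39.997
mass = 325.695571 g, rounded to 4 dp:

325.6956 g


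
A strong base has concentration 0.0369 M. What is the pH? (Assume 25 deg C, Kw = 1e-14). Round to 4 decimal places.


A strong base dissociates completely, so [OH-] equals the given concentration.
pOH = -log10([OH-]) = -log10(0.0369) = 1.432974
pH = 14 - pOH = 14 - 1.432974
pH = 12.567026, rounded to 4 dp:

12.5670


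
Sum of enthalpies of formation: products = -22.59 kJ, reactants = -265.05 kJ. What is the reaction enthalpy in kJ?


dH_rxn = sum(dH_f products) - sum(dH_f reactants)
dH_rxn = -22.59 - (-265.05)
dH_rxn = 242.46 kJ:

242.46 kJ


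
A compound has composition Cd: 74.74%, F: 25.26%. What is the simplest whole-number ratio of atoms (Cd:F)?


Assume 100 g of compound, divide each mass% by atomic mass to get moles, then normalize by the smallest to get a raw atom ratio.
Moles per 100 g: Cd: 74.74/112.414 = 0.6649, F: 25.26/18.998 = 1.3296
Raw ratio (divide by min = 0.6649): Cd: 1.0, F: 2.0
Multiply by 1 to clear fractions: Cd: 1.0 ~= 1, F: 2.0 ~= 2
Reduce by GCD to get the simplest whole-number ratio:

1:2


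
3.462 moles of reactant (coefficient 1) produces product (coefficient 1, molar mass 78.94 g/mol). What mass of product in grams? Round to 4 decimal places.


Use the coefficient ratio to convert reactant moles to product moles, then multiply by the product's molar mass.
moles_P = moles_R * (coeff_P / coeff_R) = 3.462 * (1/1) = 3.462
mass_P = moles_P * M_P = 3.462 * 78.94
mass_P = 273.29028 g, rounded to 4 dp:

273.2903 g


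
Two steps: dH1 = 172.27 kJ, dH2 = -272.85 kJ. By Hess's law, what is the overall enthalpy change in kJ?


Hess's law: enthalpy is a state function, so add the step enthalpies.
dH_total = dH1 + dH2 = 172.27 + (-272.85)
dH_total = -100.58 kJ:

-100.58 kJ


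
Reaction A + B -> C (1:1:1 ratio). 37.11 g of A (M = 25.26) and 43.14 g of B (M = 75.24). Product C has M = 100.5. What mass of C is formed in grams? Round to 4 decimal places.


Find moles of each reactant; the smaller value is the limiting reagent in a 1:1:1 reaction, so moles_C equals moles of the limiter.
n_A = mass_A / M_A = 37.11 / 25.26 = 1.469121 mol
n_B = mass_B / M_B = 43.14 / 75.24 = 0.573365 mol
Limiting reagent: B (smaller), n_limiting = 0.573365 mol
mass_C = n_limiting * M_C = 0.573365 * 100.5
mass_C = 57.6231825 g, rounded to 4 dp:

57.6232 g


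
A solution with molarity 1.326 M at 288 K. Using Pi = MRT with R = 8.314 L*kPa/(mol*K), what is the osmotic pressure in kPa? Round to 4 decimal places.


Osmotic pressure (van't Hoff): Pi = M*R*T.
RT = 8.314 * 288 = 2394.432
Pi = 1.326 * 2394.432
Pi = 3175.016832 kPa, rounded to 4 dp:

3175.0168 kPa


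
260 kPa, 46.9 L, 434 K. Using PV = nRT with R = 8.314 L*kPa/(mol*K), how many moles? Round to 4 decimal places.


PV = nRT, solve for n = PV / (RT).
PV = 260 * 46.9 = 12194.0
RT = 8.314 * 434 = 3608.276
n = 12194.0 / 3608.276
n = 3.37945323 mol, rounded to 4 dp:

3.3795 mol


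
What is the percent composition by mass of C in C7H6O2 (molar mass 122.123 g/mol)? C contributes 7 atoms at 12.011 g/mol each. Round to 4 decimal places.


pct = 100 * (n_elem * M_elem) / M_total
mass_contribution = 7 * 12.011 = 84.077 g/mol
pct = 100 * 84.077 / 122.123
pct = 68.84616329 %, rounded to 4 dp:

68.8462 %


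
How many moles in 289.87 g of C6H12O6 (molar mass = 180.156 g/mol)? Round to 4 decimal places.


n = mass / M
n = 289.87 / 180.156
n = 1.60899443 mol, rounded to 4 dp:

1.6090 mol


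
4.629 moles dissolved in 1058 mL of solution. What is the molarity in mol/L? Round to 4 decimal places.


Convert volume to liters: V_L = V_mL / 1000.
V_L = 1058 / 1000 = 1.058 L
M = n / V_L = 4.629 / 1.058
M = 4.37523629 mol/L, rounded to 4 dp:

4.3752 mol/L


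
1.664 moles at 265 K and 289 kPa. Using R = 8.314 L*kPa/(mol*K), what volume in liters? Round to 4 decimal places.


PV = nRT, solve for V = nRT / P.
nRT = 1.664 * 8.314 * 265 = 3666.1414
V = 3666.1414 / 289
V = 12.68561038 L, rounded to 4 dp:

12.6856 L


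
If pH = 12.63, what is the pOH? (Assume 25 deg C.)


At 25 deg C, pH + pOH = 14.
pOH = 14 - pH = 14 - 12.63
pOH = 1.37:

1.37


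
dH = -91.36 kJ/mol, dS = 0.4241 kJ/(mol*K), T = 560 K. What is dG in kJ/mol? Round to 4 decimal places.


Gibbs: dG = dH - T*dS (consistent units, dS already in kJ/(mol*K)).
T*dS = 560 * 0.4241 = 237.496
dG = -91.36 - (237.496)
dG = -328.856 kJ/mol, rounded to 4 dp:

-328.8560 kJ/mol


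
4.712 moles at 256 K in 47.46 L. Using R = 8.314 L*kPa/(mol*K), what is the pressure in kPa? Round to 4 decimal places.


PV = nRT, solve for P = nRT / V.
nRT = 4.712 * 8.314 * 256 = 10028.9454
P = 10028.9454 / 47.46
P = 211.31364096 kPa, rounded to 4 dp:

211.3136 kPa


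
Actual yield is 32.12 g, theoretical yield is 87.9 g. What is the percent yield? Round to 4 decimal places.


% yield = 100 * actual / theoretical
% yield = 100 * 32.12 / 87.9
% yield = 36.54152446 %, rounded to 4 dp:

36.5415 %


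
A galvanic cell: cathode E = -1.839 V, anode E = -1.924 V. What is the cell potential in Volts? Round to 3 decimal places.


Standard cell potential: E_cell = E_cathode - E_anode.
E_cell = -1.839 - (-1.924)
E_cell = 0.085 V, rounded to 3 dp:

0.085 V


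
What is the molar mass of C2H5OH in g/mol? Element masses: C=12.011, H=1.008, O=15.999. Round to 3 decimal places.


M = sum(count * atomic_mass) over atoms.
M = 2*12.011 + 6*1.008 + 1*15.999
M = 24.022 + 6.048 + 15.999
M = 46.069 g/mol, rounded to 3 dp:

46.069 g/mol


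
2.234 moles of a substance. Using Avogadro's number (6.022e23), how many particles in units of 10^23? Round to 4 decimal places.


N = n * NA, then divide by 1e23 for the requested units.
N / 1e23 = n * 6.022
N / 1e23 = 2.234 * 6.022
N / 1e23 = 13.453148, rounded to 4 dp:

13.4531


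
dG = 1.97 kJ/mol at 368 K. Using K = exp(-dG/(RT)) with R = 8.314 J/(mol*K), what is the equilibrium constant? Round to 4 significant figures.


dG is in kJ/mol; multiply by 1000 to match R in J/(mol*K).
RT = 8.314 * 368 = 3059.552 J/mol
exponent = -dG*1000 / (RT) = -(1.97*1000) / 3059.552 = -0.64388512
K = exp(-0.64388512)
K = 0.5252478, rounded to 4 significant figures:

0.5252
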